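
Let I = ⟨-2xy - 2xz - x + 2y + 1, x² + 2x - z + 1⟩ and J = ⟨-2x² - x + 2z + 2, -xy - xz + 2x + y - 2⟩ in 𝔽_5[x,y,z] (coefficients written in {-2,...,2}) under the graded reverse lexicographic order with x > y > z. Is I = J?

Equality of ideals is decidable: compute both reduced Gröbner bases (unique for the ordering) and check whether they agree.
Buchberger on the first generating set:
f_1 = -2xy - 2xz - x + 2y + 1, LT = xy.
f_2 = x² + 2x - z + 1, LT = x².

S(f_1,f_2): lcm = x²y. S = x²z - 2x² + 2xy + yz + 2x - y.
  leading term x²z: subtract (z)·f_2 from x²z - 2x² + 2xy + yz + 2x - y → -2x² + 2xy - 2xz + yz + z² + 2x - y - z
  leading term x²: subtract (-2)·f_2 from -2x² + 2xy - 2xz + yz + z² + 2x - y - z → 2xy - 2xz + yz + z² + x - y + 2z + 2
  leading term xy: subtract (-1)·f_1 from 2xy - 2xz + yz + z² + x - y + 2z + 2 → xz + yz + z² + y + 2z - 2
  leading term xz: no divisor's leading term divides it; move xz to the remainder.
  leading term yz: no divisor's leading term divides it; move yz to the remainder.
  leading term z²: no divisor's leading term divides it; move z² to the remainder.
  leading term y: no divisor's leading term divides it; move y to the remainder.
  leading term z: no divisor's leading term divides it; move 2z to the remainder.
  leading term 1: no divisor's leading term divides it; move -2 to the remainder.
  remainder xz + yz + z² + y + 2z - 2 ≠ 0; add g_3 = xz + yz + z² + y + 2z - 2 to the basis.

S(f_1,g_3): lcm = xyz. S = -y²z + xz² - yz² - y² - 2xz + 2yz + 2y + 2z.
  leading term y²z: no divisor's leading term divides it; move -y²z to the remainder.
  leading term xz²: subtract (z)·g_3 from xz² - yz² - y² - 2xz + 2yz + 2y + 2z → -2yz² - z³ - y² - 2xz + yz - 2z² + 2y - z
  leading term yz²: no divisor's leading term divides it; move -2yz² to the remainder.
  leading term z³: no divisor's leading term divides it; move -z³ to the remainder.
  leading term y²: no divisor's leading term divides it; move -y² to the remainder.
  leading term xz: subtract (-2)·g_3 from -2xz + yz - 2z² + 2y - z → -2yz - y - 2z + 1
  leading term yz: no divisor's leading term divides it; move -2yz to the remainder.
  leading term y: no divisor's leading term divides it; move -y to the remainder.
  leading term z: no divisor's leading term divides it; move -2z to the remainder.
  leading term 1: no divisor's leading term divides it; move 1 to the remainder.
  remainder -y²z - 2yz² - z³ - y² - 2yz - y - 2z + 1 ≠ 0; add g_4 = -y²z - 2yz² - z³ - y² - 2yz - y - 2z + 1 to the basis.

The other S-polynomials (S(f_2,g_3), S(f_1,g_4), S(f_2,g_4), S(g_3,g_4)) all reduce to 0 modulo the current basis, so we have a Gröbner basis.
Inter-reduce: drop elements whose leading term is divisible by another's, tail-reduce, and make monic.
Reduced Gröbner basis: {y²z + 2yz² + z³ + y² + 2yz + y + 2z - 1, x² + 2x - z + 1, xy - yz - z² - 2x - 2y - 2z - 1, xz + yz + z² + y + 2z - 2}.

Buchberger on the second generating set:
h_1 = -2x² - x + 2z + 2, LT = x².
h_2 = -xy - xz + 2x + y - 2, LT = xy.

S(h_1,h_2): lcm = x²y. S = -x²z + 2x² - xy - yz - 2x - y.
  leading term x²z: subtract (-2z)·h_1 from -x²z + 2x² - xy - yz - 2x - y → 2x² - xy - 2xz - yz - z² - 2x - y - z
  leading term x²: subtract (-1)·h_1 from 2x² - xy - 2xz - yz - z² - 2x - y - z → -xy - 2xz - yz - z² + 2x - y + z + 2
  leading term xy: subtract (1)·h_2 from -xy - 2xz - yz - z² + 2x - y + z + 2 → -xz - yz - z² - 2y + z - 1
  leading term xz: no divisor's leading term divides it; move -xz to the remainder.
  leading term yz: no divisor's leading term divides it; move -yz to the remainder.
  leading term z²: no divisor's leading term divides it; move -z² to the remainder.
  leading term y: no divisor's leading term divides it; move -2y to the remainder.
  leading term z: no divisor's leading term divides it; move z to the remainder.
  leading term 1: no divisor's leading term divides it; move -1 to the remainder.
  remainder -xz - yz - z² - 2y + z - 1 ≠ 0; add k_3 = -xz - yz - z² - 2y + z - 1 to the basis.

S(h_2,k_3): lcm = xyz. S = -y²z + xz² - yz² - 2y² - 2xz - y + 2z.
  leading term y²z: no divisor's leading term divides it; move -y²z to the remainder.
  leading term xz²: subtract (-z)·k_3 from xz² - yz² - 2y² - 2xz - y + 2z → -2yz² - z³ - 2y² - 2xz - 2yz + z² - y + z
  leading term yz²: no divisor's leading term divides it; move -2yz² to the remainder.
  leading term z³: no divisor's leading term divides it; move -z³ to the remainder.
  leading term y²: no divisor's leading term divides it; move -2y² to the remainder.
  leading term xz: subtract (2)·k_3 from -2xz - 2yz + z² - y + z → -2z² - 2y - z + 2
  leading term z²: no divisor's leading term divides it; move -2z² to the remainder.
  leading term y: no divisor's leading term divides it; move -2y to the remainder.
  leading term z: no divisor's leading term divides it; move -z to the remainder.
  leading term 1: no divisor's leading term divides it; move 2 to the remainder.
  remainder -y²z - 2yz² - z³ - 2y² - 2z² - 2y - z + 2 ≠ 0; add k_4 = -y²z - 2yz² - z³ - 2y² - 2z² - 2y - z + 2 to the basis.

The other S-polynomials (S(h_1,k_3), S(h_1,k_4), S(h_2,k_4), S(k_3,k_4)) all reduce to 0 modulo the current basis, so we have a Gröbner basis.
Inter-reduce: drop elements whose leading term is divisible by another's, tail-reduce, and make monic.
Reduced Gröbner basis: {y²z + 2yz² + z³ + 2y² + 2z² + 2y + z - 2, x² - 2x - z - 1, xy - yz - z² - 2x + 2y + z + 1, xz + yz + z² + 2y - z + 1}.

Since the reduced bases disagree, the two ideals are not the same.

No, the ideals differ.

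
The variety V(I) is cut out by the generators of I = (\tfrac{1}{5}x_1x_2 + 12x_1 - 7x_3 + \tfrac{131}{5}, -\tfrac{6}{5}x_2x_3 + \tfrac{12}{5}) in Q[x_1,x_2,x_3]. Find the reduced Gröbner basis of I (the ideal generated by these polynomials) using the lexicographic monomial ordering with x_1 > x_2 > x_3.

G = {x_1x_2 + 60x_1 - 35x_3 + 131, x_1x_3 + \tfrac{1}{30}x_1 - \tfrac{7}{12}x_3^{2} + \tfrac{131}{60}x_3, x_2x_3 - 2}

f_1 = \tfrac{1}{5}x_1x_2 + 12x_1 - 7x_3 + \tfrac{131}{5}, LT = x_1x_2.
f_2 = -\tfrac{6}{5}x_2x_3 + \tfrac{12}{5}, LT = x_2x_3.

S(f_1,f_2): lcm = x_1x_2x_3. S = 60x_1x_3 + 2x_1 - 35x_3^{2} + 131x_3.
  reduce S modulo (f_1, f_2):
  remainder 60x_1x_3 + 2x_1 - 35x_3^{2} + 131x_3 ≠ 0; add g_3 = 60x_1x_3 + 2x_1 - 35x_3^{2} + 131x_3 to the basis.

The other S-polynomials (S(f_1,g_3), S(f_2,g_3)) all reduce to 0 modulo the current basis, so we have a Gröbner basis.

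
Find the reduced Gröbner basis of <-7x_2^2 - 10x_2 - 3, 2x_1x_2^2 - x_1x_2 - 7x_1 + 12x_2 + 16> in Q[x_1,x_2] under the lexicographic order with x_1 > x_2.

The reduced Gröbner basis is the canonical form of the ideal for this ordering.

f_1 = -7x_2^2 - 10x_2 - 3, LT = x_2^2.
f_2 = 2x_1x_2^2 - x_1x_2 - 7x_1 + 12x_2 + 16, LT = x_1x_2^2.

S(f_1,f_2): lcm = x_1x_2^2. S = 27/14x_1x_2 + 55/14x_1 - 6x_2 - 8.
  reduce S modulo (f_1, f_2):
  remainder 27/14x_1x_2 + 55/14x_1 - 6x_2 - 8 ≠ 0; add g_3 = 27/14x_1x_2 + 55/14x_1 - 6x_2 - 8 to the basis.

S(f_1,g_3): lcm = x_1x_2^2. S = -115/189x_1x_2 + 3/7x_1 + 28/9x_2^2 + 112/27x_2.
  reduce S modulo (f_1, f_2, g_3):
  remainder 1216/729x_1 - 532/243x_2 - 2812/729 ≠ 0; add g_4 = 1216/729x_1 - 532/243x_2 - 2812/729 to the basis.

The other S-polynomials (S(f_2,g_3), S(f_1,g_4), S(f_2,g_4), S(g_3,g_4)) all reduce to 0 modulo the current basis, so we have a Gröbner basis.
Inter-reduce: drop elements whose leading term is divisible by another's, tail-reduce, and make monic.

G = {x_1 - 21/16x_2 - 37/16, x_2^2 + 10/7x_2 + 3/7}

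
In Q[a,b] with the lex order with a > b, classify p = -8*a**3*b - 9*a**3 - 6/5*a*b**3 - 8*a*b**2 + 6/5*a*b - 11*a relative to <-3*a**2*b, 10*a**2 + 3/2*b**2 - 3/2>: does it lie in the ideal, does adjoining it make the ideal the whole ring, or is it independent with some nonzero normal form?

-8*a**3*b - 9*a**3 - 6/5*a*b**3 - 8*a*b**2 + 6/5*a*b - 11*a is independent of I; its normal form modulo I is -133/20*a*b**2 - 247/20*a.

First compute the reduced Gröbner basis of I by Buchberger's algorithm.
f_1 = -3*a**2*b, LT = a**2*b.
f_2 = 10*a**2 + 3/2*b**2 - 3/2, LT = a**2.

S(f_1,f_2): lcm = a**2*b. S = -3/20*b**3 + 3/20*b.
  reduce S modulo (f_1, f_2):
  remainder -3/20*b**3 + 3/20*b ≠ 0; add h_3 = -3/20*b**3 + 3/20*b to the basis.

The other S-polynomials (S(f_1,h_3), S(f_2,h_3)) all reduce to 0 modulo the current basis, so we have a Gröbner basis.
Inter-reduce: drop elements whose leading term is divisible by another's, tail-reduce, and make monic.
Reduced Gröbner basis: {a**2 + 3/20*b**2 - 3/20, b**3 - b}.
Label its elements g_1 = a**2 + 3/20*b**2 - 3/20, g_2 = b**3 - b.

Reduce p = -8*a**3*b - 9*a**3 - 6/5*a*b**3 - 8*a*b**2 + 6/5*a*b - 11*a modulo G:
  leading term a**3*b: subtract (-8*a*b)·g_1 from -8*a**3*b - 9*a**3 - 6/5*a*b**3 - 8*a*b**2 + 6/5*a*b - 11*a → -9*a**3 - 8*a*b**2 - 11*a
  leading term a**3: subtract (-9*a)·g_1 from -9*a**3 - 8*a*b**2 - 11*a → -133/20*a*b**2 - 247/20*a
  leading term a*b**2: no divisor's leading term divides it; move -133/20*a*b**2 to the remainder.
  leading term a: no divisor's leading term divides it; move -247/20*a to the remainder.
  normal form = -133/20*a*b**2 - 247/20*a.
The normal form is nonzero, so p ∉ I. Since p minus its normal form lies in I, I + (p) = I + (r) where r = -133/20*a*b**2 - 247/20*a; decide whether this ideal is the whole ring.
Run Buchberger on G together with r (pairs among the g_i already reduce to 0 since G is a Gröbner basis):
g_1 = a**2 + 3/20*b**2 - 3/20, LT = a**2.
g_2 = b**3 - b, LT = b**3.
r = -133/20*a*b**2 - 247/20*a, LT = a*b**2.

S(g_1,r): lcm = a**2*b**2. S = -13/7*a**2 + 3/20*b**4 - 3/20*b**2.
  reduce S modulo (g_1, g_2, r):
  remainder 39/140*b**2 - 39/140 ≠ 0; add m_4 = 39/140*b**2 - 39/140 to the basis.

S(g_2,r): lcm = a*b**3. S = -20/7*a*b.
  reduce S modulo (g_1, g_2, r, m_4):
  remainder -20/7*a*b ≠ 0; add m_5 = -20/7*a*b to the basis.

S(r,m_4): lcm = a*b**2. S = 20/7*a.
  reduce S modulo (g_1, g_2, r, m_4, m_5):
  remainder 20/7*a ≠ 0; add m_6 = 20/7*a to the basis.

The other S-polynomials (S(g_1,g_2), S(g_1,m_4), S(g_2,m_4), S(g_1,m_5), S(g_2,m_5), S(r,m_5), S(m_4,m_5), S(g_1,m_6), S(g_2,m_6), S(r,m_6), S(m_4,m_6), S(m_5,m_6)) all reduce to 0 modulo the current basis, so we have a Gröbner basis.
Inter-reduce: drop elements whose leading term is divisible by another's, tail-reduce, and make monic.
Reduced Gröbner basis: {a, b**2 - 1}.
The reduced Gröbner basis of I + (p) is {a, b**2 - 1} ≠ {1}, a proper ideal, so the enlarged system stays consistent: p is independent of I, with normal form -133/20*a*b**2 - 247/20*a.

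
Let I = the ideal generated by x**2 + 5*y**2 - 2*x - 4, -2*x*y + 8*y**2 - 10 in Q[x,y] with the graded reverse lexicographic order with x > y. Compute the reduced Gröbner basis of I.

G = {y**3 - 8/21*y**2 - 5/21*x - 8/7*y + 10/21, x**2 + 5*y**2 - 2*x - 4, x*y - 4*y**2 + 5}

f_1 = x**2 + 5*y**2 - 2*x - 4, LT = x**2.
f_2 = -2*x*y + 8*y**2 - 10, LT = x*y.

S(f_1,f_2): lcm = x**2*y. S = 4*x*y**2 + 5*y**3 - 2*x*y - 5*x - 4*y.
  leading term x*y**2: subtract (-2*y)·f_2 from 4*x*y**2 + 5*y**3 - 2*x*y - 5*x - 4*y → 21*y**3 - 2*x*y - 5*x - 24*y
  leading term y**3: no divisor's leading term divides it; move 21*y**3 to the remainder.
  leading term x*y: subtract (1)·f_2 from -2*x*y - 5*x - 24*y → -8*y**2 - 5*x - 24*y + 10
  leading term y**2: no divisor's leading term divides it; move -8*y**2 to the remainder.
  leading term x: no divisor's leading term divides it; move -5*x to the remainder.
  leading term y: no divisor's leading term divides it; move -24*y to the remainder.
  leading term 1: no divisor's leading term divides it; move 10 to the remainder.
  remainder 21*y**3 - 8*y**2 - 5*x - 24*y + 10 ≠ 0; add g_3 = 21*y**3 - 8*y**2 - 5*x - 24*y + 10 to the basis.

The other S-polynomials (S(f_1,g_3), S(f_2,g_3)) all reduce to 0 modulo the current basis, so we have a Gröbner basis.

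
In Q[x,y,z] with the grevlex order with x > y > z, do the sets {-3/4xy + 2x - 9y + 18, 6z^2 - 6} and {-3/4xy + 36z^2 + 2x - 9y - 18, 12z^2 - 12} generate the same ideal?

Yes, the ideals are equal.

Two ideals are equal iff their reduced Gröbner bases coincide (the reduced basis is unique for a fixed ordering).
Buchberger on the first generating set:
f_1 = -3/4xy + 2x - 9y + 18, LT = xy.
f_2 = 6z^2 - 6, LT = z^2.

The S-polynomials (S(f_1,f_2)) all reduce to 0 modulo the current basis, so we have a Gröbner basis.
Inter-reduce: drop elements whose leading term is divisible by another's, tail-reduce, and make monic.
Reduced Gröbner basis: {xy - 8/3x + 12y - 24, z^2 - 1}.

Buchberger on the second generating set:
h_1 = -3/4xy + 36z^2 + 2x - 9y - 18, LT = xy.
h_2 = 12z^2 - 12, LT = z^2.

The S-polynomials (S(h_1,h_2)) all reduce to 0 modulo the current basis, so we have a Gröbner basis.
Inter-reduce: drop elements whose leading term is divisible by another's, tail-reduce, and make monic.
Reduced Gröbner basis: {xy - 8/3x + 12y - 24, z^2 - 1}.

The two bases agree; hence the ideals are identical.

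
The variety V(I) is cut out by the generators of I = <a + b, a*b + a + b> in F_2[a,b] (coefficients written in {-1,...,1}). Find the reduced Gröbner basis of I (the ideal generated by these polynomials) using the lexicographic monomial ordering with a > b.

G = {a + b, b**2}

f_1 = a + b, LT = a.
f_2 = a*b + a + b, LT = a*b.

S(f_1,f_2): lcm = a*b. S = a + b**2 + b.
  leading term a: subtract (1)·f_1 from a + b**2 + b → b**2
  leading term b**2: no divisor's leading term divides it; move b**2 to the remainder.
  remainder b**2 ≠ 0; add g_3 = b**2 to the basis.

The other S-polynomials (S(f_1,g_3), S(f_2,g_3)) all reduce to 0 modulo the current basis, so we have a Gröbner basis.
Inter-reduce: drop elements whose leading term is divisible by another's, tail-reduce, and make monic.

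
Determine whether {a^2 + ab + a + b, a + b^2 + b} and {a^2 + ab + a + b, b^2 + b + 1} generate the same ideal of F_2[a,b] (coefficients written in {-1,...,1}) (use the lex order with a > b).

Two ideals are equal iff their reduced Gröbner bases coincide (the reduced basis is unique for a fixed ordering).
Buchberger on the first generating set:
f_1 = a^2 + ab + a + b, LT = a^2.
f_2 = a + b^2 + b, LT = a.

S(f_1,f_2): lcm = a^2. S = ab^2 + a + b.
  leading term ab^2: subtract (b^2)·f_2 from ab^2 + a + b → a + b^4 + b^3 + b
  leading term a: subtract (1)·f_2 from a + b^4 + b^3 + b → b^4 + b^3 + b^2
  leading term b^4: no divisor's leading term divides it; move b^4 to the remainder.
  leading term b^3: no divisor's leading term divides it; move b^3 to the remainder.
  leading term b^2: no divisor's leading term divides it; move b^2 to the remainder.
  remainder b^4 + b^3 + b^2 ≠ 0; add g_3 = b^4 + b^3 + b^2 to the basis.

S(f_1,g_3): leading monomials are coprime, so the S-polynomial reduces to 0 (Buchberger's first criterion).
S(f_2,g_3): leading monomials are coprime, so the S-polynomial reduces to 0 (Buchberger's first criterion).
Every S-polynomial of the final basis reduces to 0, so we have a Gröbner basis.
Inter-reduce: drop elements whose leading term is divisible by another's, tail-reduce, and make monic.
Reduced Gröbner basis: {a + b^2 + b, b^4 + b^3 + b^2}.

Buchberger on the second generating set:
h_1 = a^2 + ab + a + b, LT = a^2.
h_2 = b^2 + b + 1, LT = b^2.

S(h_1,h_2): leading monomials are coprime, so the S-polynomial reduces to 0 (Buchberger's first criterion).
Every S-polynomial of the final basis reduces to 0, so we have a Gröbner basis.
Inter-reduce: drop elements whose leading term is divisible by another's, tail-reduce, and make monic.
Reduced Gröbner basis: {a^2 + ab + a + b, b^2 + b + 1}.

The bases are distinct; the ideals are different.

No, the ideals differ.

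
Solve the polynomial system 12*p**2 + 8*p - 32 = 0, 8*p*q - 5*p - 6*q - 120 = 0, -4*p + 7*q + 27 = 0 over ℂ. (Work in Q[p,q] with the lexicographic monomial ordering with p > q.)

{(-2, -5)}

Compute a lex Gröbner basis by Buchberger's algorithm.
f_1 = 12*p**2 + 8*p - 32, LT = p**2.
f_2 = 8*p*q - 5*p - 6*q - 120, LT = p*q.
f_3 = -4*p + 7*q + 27, LT = p.

S(f_1,f_2): lcm = p**2*q. S = 5/8*p**2 + 17/12*p*q + 15*p - 8/3*q.
  leading term p**2: subtract (5/96)·f_1 from 5/8*p**2 + 17/12*p*q + 15*p - 8/3*q → 17/12*p*q + 175/12*p - 8/3*q + 5/3
  leading term p*q: subtract (17/96)·f_2 from 17/12*p*q + 175/12*p - 8/3*q + 5/3 → 495/32*p - 77/48*q + 275/12
  leading term p: subtract (-495/128)·f_3 from 495/32*p - 77/48*q + 275/12 → 9779/384*q + 48895/384
  leading term q: no divisor's leading term divides it; move 9779/384*q to the remainder.
  leading term 1: no divisor's leading term divides it; move 48895/384 to the remainder.
  remainder 9779/384*q + 48895/384 ≠ 0; add h_4 = 9779/384*q + 48895/384 to the basis.

The other S-polynomials (S(f_1,f_3), S(f_2,f_3), S(f_1,h_4), S(f_2,h_4), S(f_3,h_4)) all reduce to 0 modulo the current basis, so we have a Gröbner basis.
Inter-reduce: drop elements whose leading term is divisible by another's, tail-reduce, and make monic.
Reduced Gröbner basis: {p + 2, q + 5}.

A lex Gröbner basis eliminates variables successively. Here q + 5 depends only on q, with roots {-5}; lifting each root through the earlier basis elements recovers the full solutions.
  q = -5: the earlier basis element becomes p + 2 = 0, giving p = -2 — point (-2, -5).
Check: every point annihilates each of the original generators.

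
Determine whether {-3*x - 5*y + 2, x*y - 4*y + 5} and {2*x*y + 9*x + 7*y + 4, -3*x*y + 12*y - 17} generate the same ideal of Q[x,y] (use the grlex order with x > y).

No, the ideals differ.

Two ideals are equal iff their reduced Gröbner bases coincide (the reduced basis is unique for a fixed ordering).
Buchberger on the first generating set:
f_1 = -3*x - 5*y + 2, LT = x.
f_2 = x*y - 4*y + 5, LT = x*y.

S(f_1,f_2): lcm = x*y. S = 5/3*y**2 + 10/3*y - 5.
  leading term y**2: no divisor's leading term divides it; move 5/3*y**2 to the remainder.
  leading term y: no divisor's leading term divides it; move 10/3*y to the remainder.
  leading term 1: no divisor's leading term divides it; move -5 to the remainder.
  remainder 5/3*y**2 + 10/3*y - 5 ≠ 0; add g_3 = 5/3*y**2 + 10/3*y - 5 to the basis.

The other S-polynomials (S(f_1,g_3), S(f_2,g_3)) all reduce to 0 modulo the current basis, so we have a Gröbner basis.
Inter-reduce: drop elements whose leading term is divisible by another's, tail-reduce, and make monic.
Reduced Gröbner basis: {y**2 + 2*y - 3, x + 5/3*y - 2/3}.

Buchberger on the second generating set:
h_1 = 2*x*y + 9*x + 7*y + 4, LT = x*y.
h_2 = -3*x*y + 12*y - 17, LT = x*y.

S(h_1,h_2): lcm = x*y. S = 9/2*x + 15/2*y - 11/3.
  leading term x: no divisor's leading term divides it; move 9/2*x to the remainder.
  leading term y: no divisor's leading term divides it; move 15/2*y to the remainder.
  leading term 1: no divisor's leading term divides it; move -11/3 to the remainder.
  remainder 9/2*x + 15/2*y - 11/3 ≠ 0; add k_3 = 9/2*x + 15/2*y - 11/3 to the basis.

S(h_1,k_3): lcm = x*y. S = -5/3*y**2 + 9/2*x + 233/54*y + 2.
  leading term y**2: no divisor's leading term divides it; move -5/3*y**2 to the remainder.
  leading term x: subtract (1)·k_3 from 9/2*x + 233/54*y + 2 → -86/27*y + 17/3
  leading term y: no divisor's leading term divides it; move -86/27*y to the remainder.
  leading term 1: no divisor's leading term divides it; move 17/3 to the remainder.
  remainder -5/3*y**2 - 86/27*y + 17/3 ≠ 0; add k_4 = -5/3*y**2 - 86/27*y + 17/3 to the basis.

The other S-polynomials (S(h_2,k_3), S(h_1,k_4), S(h_2,k_4), S(k_3,k_4)) all reduce to 0 modulo the current basis, so we have a Gröbner basis.
Inter-reduce: drop elements whose leading term is divisible by another's, tail-reduce, and make monic.
Reduced Gröbner basis: {y**2 + 86/45*y - 17/5, x + 5/3*y - 22/27}.

The bases are distinct; the ideals are different.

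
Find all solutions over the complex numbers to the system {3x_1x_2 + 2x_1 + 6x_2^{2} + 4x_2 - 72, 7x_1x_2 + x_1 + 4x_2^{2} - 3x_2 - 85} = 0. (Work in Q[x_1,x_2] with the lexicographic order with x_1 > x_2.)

{(5, 2), (59/6 + 29*sqrt(14905)/330, -19/12 + sqrt(14905)/60), (59/6 - 29*sqrt(14905)/330, -sqrt(14905)/60 - 19/12)}

Compute a lex Gröbner basis by Buchberger's algorithm.
f_1 = 3x_1x_2 + 2x_1 + 6x_2^{2} + 4x_2 - 72, LT = x_1x_2.
f_2 = 7x_1x_2 + x_1 + 4x_2^{2} - 3x_2 - 85, LT = x_1x_2.

S(f_1,f_2): lcm = x_1x_2. S = \tfrac{11}{21}x_1 + \tfrac{10}{7}x_2^{2} + \tfrac{37}{21}x_2 - \tfrac{83}{7}.
  leading term x_1: no divisor's leading term divides it; move \tfrac{11}{21}x_1 to the remainder.
  leading term x_2^{2}: no divisor's leading term divides it; move \tfrac{10}{7}x_2^{2} to the remainder.
  leading term x_2: no divisor's leading term divides it; move \tfrac{37}{21}x_2 to the remainder.
  leading term 1: no divisor's leading term divides it; move -\tfrac{83}{7} to the remainder.
  remainder \tfrac{11}{21}x_1 + \tfrac{10}{7}x_2^{2} + \tfrac{37}{21}x_2 - \tfrac{83}{7} ≠ 0; add h_3 = \tfrac{11}{21}x_1 + \tfrac{10}{7}x_2^{2} + \tfrac{37}{21}x_2 - \tfrac{83}{7} to the basis.

S(f_1,h_3): lcm = x_1x_2. S = \tfrac{2}{3}x_1 - \tfrac{30}{11}x_2^{3} - \tfrac{15}{11}x_2^{2} + \tfrac{791}{33}x_2 - 24.
  leading term x_1: subtract (\tfrac{14}{11})·h_3 from \tfrac{2}{3}x_1 - \tfrac{30}{11}x_2^{3} - \tfrac{15}{11}x_2^{2} + \tfrac{791}{33}x_2 - 24 → -\tfrac{30}{11}x_2^{3} - \tfrac{35}{11}x_2^{2} + \tfrac{239}{11}x_2 - \tfrac{98}{11}
  leading term x_2^{3}: no divisor's leading term divides it; move -\tfrac{30}{11}x_2^{3} to the remainder.
  leading term x_2^{2}: no divisor's leading term divides it; move -\tfrac{35}{11}x_2^{2} to the remainder.
  leading term x_2: no divisor's leading term divides it; move \tfrac{239}{11}x_2 to the remainder.
  leading term 1: no divisor's leading term divides it; move -\tfrac{98}{11} to the remainder.
  remainder -\tfrac{30}{11}x_2^{3} - \tfrac{35}{11}x_2^{2} + \tfrac{239}{11}x_2 - \tfrac{98}{11} ≠ 0; add h_4 = -\tfrac{30}{11}x_2^{3} - \tfrac{35}{11}x_2^{2} + \tfrac{239}{11}x_2 - \tfrac{98}{11} to the basis.

The other S-polynomials (S(f_2,h_3), S(f_1,h_4), S(f_2,h_4), S(h_3,h_4)) all reduce to 0 modulo the current basis, so we have a Gröbner basis.
Inter-reduce: drop elements whose leading term is divisible by another's, tail-reduce, and make monic.
Reduced Gröbner basis: {x_1 + \tfrac{30}{11}x_2^{2} + \tfrac{37}{11}x_2 - \tfrac{249}{11}, x_2^{3} + \tfrac{7}{6}x_2^{2} - \tfrac{239}{30}x_2 + \tfrac{49}{15}}.

From the last basis element, x_2^{3} + \tfrac{7}{6}x_2^{2} - \tfrac{239}{30}x_2 + \tfrac{49}{15} = 0, so x_2 takes values in {2, -19/12 + sqrt(14905)/60, -sqrt(14905)/60 - 19/12}. Each choice, substituted upward through the basis, yields the corresponding point(s) of the solution set.
  x_2 = 2: the earlier basis element becomes x_1 - 5 = 0, giving x_1 = 5 — point (5, 2).
  x_2 = -19/12 + sqrt(14905)/60: the earlier basis element becomes x_1 - 29*sqrt(14905)/330 - 59/6 = 0, giving x_1 = 59/6 + 29*sqrt(14905)/330 — point (59/6 + 29*sqrt(14905)/330, -19/12 + sqrt(14905)/60).
  x_2 = -sqrt(14905)/60 - 19/12: the earlier basis element becomes x_1 - 59/6 + 29*sqrt(14905)/330 = 0, giving x_1 = 59/6 - 29*sqrt(14905)/330 — point (59/6 - 29*sqrt(14905)/330, -sqrt(14905)/60 - 19/12).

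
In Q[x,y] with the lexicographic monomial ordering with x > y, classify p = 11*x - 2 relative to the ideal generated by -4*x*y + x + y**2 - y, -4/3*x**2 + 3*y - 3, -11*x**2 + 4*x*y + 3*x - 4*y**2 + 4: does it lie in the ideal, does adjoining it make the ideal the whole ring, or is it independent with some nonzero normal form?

First compute the reduced Gröbner basis of I by Buchberger's algorithm.
f_1 = -4*x*y + x + y**2 - y, LT = x*y.
f_2 = -4/3*x**2 + 3*y - 3, LT = x**2.
f_3 = -11*x**2 + 4*x*y + 3*x - 4*y**2 + 4, LT = x**2.

S(f_1,f_2): lcm = x**2*y. S = -1/4*x**2 - 1/4*x*y**2 + 1/4*x*y + 9/4*y**2 - 9/4*y.
  leading term x**2: subtract (3/16)·f_2 from -1/4*x**2 - 1/4*x*y**2 + 1/4*x*y + 9/4*y**2 - 9/4*y → -1/4*x*y**2 + 1/4*x*y + 9/4*y**2 - 45/16*y + 9/16
  leading term x*y**2: subtract (1/16*y)·f_1 from -1/4*x*y**2 + 1/4*x*y + 9/4*y**2 - 45/16*y + 9/16 → 3/16*x*y - 1/16*y**3 + 37/16*y**2 - 45/16*y + 9/16
  leading term x*y: subtract (-3/64)·f_1 from 3/16*x*y - 1/16*y**3 + 37/16*y**2 - 45/16*y + 9/16 → 3/64*x - 1/16*y**3 + 151/64*y**2 - 183/64*y + 9/16
  leading term x: no divisor's leading term divides it; move 3/64*x to the remainder.
  leading term y**3: no divisor's leading term divides it; move -1/16*y**3 to the remainder.
  leading term y**2: no divisor's leading term divides it; move 151/64*y**2 to the remainder.
  leading term y: no divisor's leading term divides it; move -183/64*y to the remainder.
  leading term 1: no divisor's leading term divides it; move 9/16 to the remainder.
  remainder 3/64*x - 1/16*y**3 + 151/64*y**2 - 183/64*y + 9/16 ≠ 0; add h_4 = 3/64*x - 1/16*y**3 + 151/64*y**2 - 183/64*y + 9/16 to the basis.

S(f_1,f_3): lcm = x**2*y. S = -1/4*x**2 + 5/44*x*y**2 + 23/44*x*y - 4/11*y**3 + 4/11*y.
  leading term x**2: subtract (3/16)·f_2 from -1/4*x**2 + 5/44*x*y**2 + 23/44*x*y - 4/11*y**3 + 4/11*y → 5/44*x*y**2 + 23/44*x*y - 4/11*y**3 - 35/176*y + 9/16
  leading term x*y**2: subtract (-5/176*y)·f_1 from 5/44*x*y**2 + 23/44*x*y - 4/11*y**3 - 35/176*y + 9/16 → 97/176*x*y - 59/176*y**3 - 5/176*y**2 - 35/176*y + 9/16
  leading term x*y: subtract (-97/704)·f_1 from 97/176*x*y - 59/176*y**3 - 5/176*y**2 - 35/176*y + 9/16 → 97/704*x - 59/176*y**3 + 7/64*y**2 - 237/704*y + 9/16
  leading term x: subtract (97/33)·h_4 from 97/704*x - 59/176*y**3 + 7/64*y**2 - 237/704*y + 9/16 → -5/33*y**3 - 901/132*y**2 + 355/44*y - 12/11
  leading term y**3: no divisor's leading term divides it; move -5/33*y**3 to the remainder.
  leading term y**2: no divisor's leading term divides it; move -901/132*y**2 to the remainder.
  leading term y: no divisor's leading term divides it; move 355/44*y to the remainder.
  leading term 1: no divisor's leading term divides it; move -12/11 to the remainder.
  remainder -5/33*y**3 - 901/132*y**2 + 355/44*y - 12/11 ≠ 0; add h_5 = -5/33*y**3 - 901/132*y**2 + 355/44*y - 12/11 to the basis.

S(f_2,f_3): lcm = x**2. S = 4/11*x*y + 3/11*x - 4/11*y**2 - 9/4*y + 115/44.
  leading term x*y: subtract (-1/11)·f_1 from 4/11*x*y + 3/11*x - 4/11*y**2 - 9/4*y + 115/44 → 4/11*x - 3/11*y**2 - 103/44*y + 115/44
  leading term x: subtract (256/33)·h_4 from 4/11*x - 3/11*y**2 - 103/44*y + 115/44 → 16/33*y**3 - 613/33*y**2 + 873/44*y - 7/4
  leading term y**3: subtract (-16/5)·h_5 from 16/33*y**3 - 613/33*y**2 + 873/44*y - 7/4 → -2223/55*y**2 + 2009/44*y - 1153/220
  leading term y**2: no divisor's leading term divides it; move -2223/55*y**2 to the remainder.
  leading term y: no divisor's leading term divides it; move 2009/44*y to the remainder.
  leading term 1: no divisor's leading term divides it; move -1153/220 to the remainder.
  remainder -2223/55*y**2 + 2009/44*y - 1153/220 ≠ 0; add h_6 = -2223/55*y**2 + 2009/44*y - 1153/220 to the basis.

S(f_1,h_4): lcm = x*y. S = -1/4*x + 4/3*y**4 - 151/3*y**3 + 243/4*y**2 - 47/4*y.
  leading term x: subtract (-16/3)·h_4 from -1/4*x + 4/3*y**4 - 151/3*y**3 + 243/4*y**2 - 47/4*y → 4/3*y**4 - 152/3*y**3 + 220/3*y**2 - 27*y + 3
  leading term y**4: subtract (-44/5*y)·h_5 from 4/3*y**4 - 152/3*y**3 + 220/3*y**2 - 27*y + 3 → -1661/15*y**3 + 433/3*y**2 - 183/5*y + 3
  leading term y**3: subtract (18271/25)·h_5 from -1661/15*y**3 + 433/3*y**2 - 183/5*y + 3 → 513287/100*y**2 - 118663/20*y + 20007/25
  leading term y**2: subtract (-5646157/44460)·h_6 from 513287/100*y**2 - 118663/20*y + 20007/25 → -23957813/177840*y + 23957813/177840
  leading term y: no divisor's leading term divides it; move -23957813/177840*y to the remainder.
  leading term 1: no divisor's leading term divides it; move 23957813/177840 to the remainder.
  remainder -23957813/177840*y + 23957813/177840 ≠ 0; add h_7 = -23957813/177840*y + 23957813/177840 to the basis.

The other S-polynomials (S(f_2,h_4), S(f_3,h_4), S(f_1,h_5), S(f_2,h_5), S(f_3,h_5), S(h_4,h_5), S(f_1,h_6), S(f_2,h_6), S(f_3,h_6), S(h_4,h_6), S(h_5,h_6), S(f_1,h_7), S(f_2,h_7), S(f_3,h_7), S(h_4,h_7), S(h_5,h_7), S(h_6,h_7)) all reduce to 0 modulo the current basis, so we have a Gröbner basis.
Inter-reduce: drop elements whose leading term is divisible by another's, tail-reduce, and make monic.
Reduced Gröbner basis: {x, y - 1}.
Label its elements g_1 = x, g_2 = y - 1.

Reduce p = 11*x - 2 modulo G:
  leading term x: subtract (11)·g_1 from 11*x - 2 → -2
  leading term 1: no divisor's leading term divides it; move -2 to the remainder.
  normal form = -2.
The normal form is nonzero, so p ∉ I. Since p minus its normal form lies in I, I + (p) = I + (r) where r = -2; decide whether this ideal is the whole ring.
Here r = -2 is a nonzero constant, hence a unit: 1 ∈ I + (p), the Gröbner basis of I + (p) is {1}, and the enlarged system has no common solution — adjoining p is inconsistent.

Adjoining 11*x - 2 makes the ideal the whole ring: the system is inconsistent.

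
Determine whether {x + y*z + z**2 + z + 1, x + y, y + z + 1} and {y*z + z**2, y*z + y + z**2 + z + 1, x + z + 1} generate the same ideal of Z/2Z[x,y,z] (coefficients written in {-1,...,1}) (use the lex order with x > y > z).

Equality of ideals is decidable: compute both reduced Gröbner bases (unique for the ordering) and check whether they agree.
Buchberger on the first generating set:
f_1 = x + y*z + z**2 + z + 1, LT = x.
f_2 = x + y, LT = x.
f_3 = y + z + 1, LT = y.

S(f_1,f_2): lcm = x. S = y*z + y + z**2 + z + 1.
  reduce S modulo (f_1, f_2, f_3):
  remainder z ≠ 0; add g_4 = z to the basis.

The other S-polynomials (S(f_1,f_3), S(f_2,f_3), S(f_1,g_4), S(f_2,g_4), S(f_3,g_4)) all reduce to 0 modulo the current basis, so we have a Gröbner basis.
Inter-reduce: drop elements whose leading term is divisible by another's, tail-reduce, and make monic.
Reduced Gröbner basis: {x + 1, y + 1, z}.

Buchberger on the second generating set:
h_1 = y*z + z**2, LT = y*z.
h_2 = y*z + y + z**2 + z + 1, LT = y*z.
h_3 = x + z + 1, LT = x.

S(h_1,h_2): lcm = y*z. S = y + z + 1.
  reduce S modulo (h_1, h_2, h_3):
  remainder y + z + 1 ≠ 0; add k_4 = y + z + 1 to the basis.

S(h_1,k_4): lcm = y*z. S = z.
  reduce S modulo (h_1, h_2, h_3, k_4):
  remainder z ≠ 0; add k_5 = z to the basis.

The other S-polynomials (S(h_1,h_3), S(h_2,h_3), S(h_2,k_4), S(h_3,k_4), S(h_1,k_5), S(h_2,k_5), S(h_3,k_5), S(k_4,k_5)) all reduce to 0 modulo the current basis, so we have a Gröbner basis.
Inter-reduce: drop elements whose leading term is divisible by another's, tail-reduce, and make monic.
Reduced Gröbner basis: {x + 1, y + 1, z}.

These coincide, so the ideals are equal.

Yes, the ideals are equal.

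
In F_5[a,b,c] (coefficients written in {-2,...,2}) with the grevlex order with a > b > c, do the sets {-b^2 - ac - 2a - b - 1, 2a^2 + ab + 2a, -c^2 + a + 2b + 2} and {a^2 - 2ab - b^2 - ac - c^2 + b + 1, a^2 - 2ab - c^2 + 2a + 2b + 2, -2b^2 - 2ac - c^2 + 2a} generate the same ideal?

For a fixed monomial order, each ideal has a unique reduced Gröbner basis; comparing bases decides equality.
Buchberger on the first generating set:
f_1 = -b^2 - ac - 2a - b - 1, LT = b^2.
f_2 = 2a^2 + ab + 2a, LT = a^2.
f_3 = -c^2 + a + 2b + 2, LT = c^2.

S(f_1,f_2): leading monomials are coprime, so the S-polynomial reduces to 0 (Buchberger's first criterion).
S(f_1,f_3): leading monomials are coprime, so the S-polynomial reduces to 0 (Buchberger's first criterion).
S(f_2,f_3): leading monomials are coprime, so the S-polynomial reduces to 0 (Buchberger's first criterion).
Every S-polynomial of the final basis reduces to 0, so we have a Gröbner basis.
Inter-reduce: drop elements whose leading term is divisible by another's, tail-reduce, and make monic.
Reduced Gröbner basis: {a^2 - 2ab + a, b^2 + ac + 2a + b + 1, c^2 - a - 2b - 2}.

Buchberger on the second generating set:
h_1 = a^2 - 2ab - b^2 - ac - c^2 + b + 1, LT = a^2.
h_2 = a^2 - 2ab - c^2 + 2a + 2b + 2, LT = a^2.
h_3 = -2b^2 - 2ac - c^2 + 2a, LT = b^2.

S(h_1,h_2): lcm = a^2. S = -b^2 - ac - 2a - b - 1.
  leading term b^2: subtract (-2)·h_3 from -b^2 - ac - 2a - b - 1 → -2c^2 + 2a - b - 1
  leading term c^2: no divisor's leading term divides it; move -2c^2 to the remainder.
  leading term a: no divisor's leading term divides it; move 2a to the remainder.
  leading term b: no divisor's leading term divides it; move -b to the remainder.
  leading term 1: no divisor's leading term divides it; move -1 to the remainder.
  remainder -2c^2 + 2a - b - 1 ≠ 0; add k_4 = -2c^2 + 2a - b - 1 to the basis.

S(h_1,h_3): leading monomials are coprime, so the S-polynomial reduces to 0 (Buchberger's first criterion).
S(h_2,h_3): leading monomials are coprime, so the S-polynomial reduces to 0 (Buchberger's first criterion).
S(h_1,k_4): leading monomials are coprime, so the S-polynomial reduces to 0 (Buchberger's first criterion).
S(h_2,k_4): leading monomials are coprime, so the S-polynomial reduces to 0 (Buchberger's first criterion).
S(h_3,k_4): leading monomials are coprime, so the S-polynomial reduces to 0 (Buchberger's first criterion).
Every S-polynomial of the final basis reduces to 0, so we have a Gröbner basis.
Inter-reduce: drop elements whose leading term is divisible by another's, tail-reduce, and make monic.
Reduced Gröbner basis: {a^2 - 2ab + a, b^2 + ac + 2a + b + 1, c^2 - a - 2b - 2}.

Same reduced basis, so the two generating sets span the same ideal.
The same test decides containment: I ⊆ J iff every generator of I reduces to 0 modulo a Gröbner basis of J.

Yes, the ideals are equal.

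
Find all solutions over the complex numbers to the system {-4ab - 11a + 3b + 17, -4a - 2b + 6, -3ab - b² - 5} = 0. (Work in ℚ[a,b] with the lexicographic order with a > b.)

{(2, -1)}

Compute a lex Gröbner basis by Buchberger's algorithm.
f_1 = -4ab - 11a + 3b + 17, LT = ab.
f_2 = -4a - 2b + 6, LT = a.
f_3 = -3ab - b² - 5, LT = ab.

S(f_1,f_2): lcm = ab. S = 11/4a - ½b² + ¾b - 17/4.
  leading term a: subtract (-11/16)·f_2 from 11/4a - ½b² + ¾b - 17/4 → -½b² - ⅝b - ⅛
  leading term b²: no divisor's leading term divides it; move -½b² to the remainder.
  leading term b: no divisor's leading term divides it; move -⅝b to the remainder.
  leading term 1: no divisor's leading term divides it; move -⅛ to the remainder.
  remainder -½b² - ⅝b - ⅛ ≠ 0; add h_4 = -½b² - ⅝b - ⅛ to the basis.

S(f_1,f_3): lcm = ab. S = 11/4a - ⅓b² - ¾b - 71/12.
  leading term a: subtract (-11/16)·f_2 from 11/4a - ⅓b² - ¾b - 71/12 → -⅓b² - 17/8b - 43/24
  leading term b²: subtract (⅔)·h_4 from -⅓b² - 17/8b - 43/24 → -41/24b - 41/24
  leading term b: no divisor's leading term divides it; move -41/24b to the remainder.
  leading term 1: no divisor's leading term divides it; move -41/24 to the remainder.
  remainder -41/24b - 41/24 ≠ 0; add h_5 = -41/24b - 41/24 to the basis.

The other S-polynomials (S(f_2,f_3), S(f_1,h_4), S(f_2,h_4), S(f_3,h_4), S(f_1,h_5), S(f_2,h_5), S(f_3,h_5), S(h_4,h_5)) all reduce to 0 modulo the current basis, so we have a Gröbner basis.
Inter-reduce: drop elements whose leading term is divisible by another's, tail-reduce, and make monic.
Reduced Gröbner basis: {a - 2, b + 1}.

A lex Gröbner basis eliminates variables successively. Here b + 1 depends only on b, with roots {-1}; lifting each root through the earlier basis elements recovers the full solutions.
  b = -1: the earlier basis element becomes a - 2 = 0, giving a = 2 — point (2, -1).
Each listed point satisfies every original equation (direct substitution).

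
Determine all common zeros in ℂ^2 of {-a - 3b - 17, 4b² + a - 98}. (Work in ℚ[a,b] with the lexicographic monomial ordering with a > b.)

Compute a lex Gröbner basis by Buchberger's algorithm.
f_1 = -a - 3b - 17, LT = a.
f_2 = a + 4b² - 98, LT = a.

S(f_1,f_2): lcm = a. S = -4b² + 3b + 115.
  reduce S modulo (f_1, f_2):
  remainder -4b² + 3b + 115 ≠ 0; add h_3 = -4b² + 3b + 115 to the basis.

The other S-polynomials (S(f_1,h_3), S(f_2,h_3)) all reduce to 0 modulo the current basis, so we have a Gröbner basis.
Inter-reduce: drop elements whose leading term is divisible by another's, tail-reduce, and make monic.
Reduced Gröbner basis: {a + 3b + 17, b² - ¾b - 115/4}.

Since the basis is lex-ordered, b² - ¾b - 115/4 is univariate in b. Its roots are {-5, 23/4}. Back-substituting each root into the other basis elements fixes the other coordinates.
  b = -5: the earlier basis element becomes a + 2 = 0, giving a = -2 — point (-2, -5).
  b = 23/4: the earlier basis element becomes a + 137/4 = 0, giving a = -137/4 — point (-137/4, 23/4).

{(-2, -5), (-137/4, 23/4)}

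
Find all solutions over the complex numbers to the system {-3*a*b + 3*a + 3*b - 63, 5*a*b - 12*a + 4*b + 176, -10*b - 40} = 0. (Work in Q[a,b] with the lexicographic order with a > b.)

Compute a lex Gröbner basis by Buchberger's algorithm.
f_1 = -3*a*b + 3*a + 3*b - 63, LT = a*b.
f_2 = 5*a*b - 12*a + 4*b + 176, LT = a*b.
f_3 = -10*b - 40, LT = b.

S(f_1,f_2): lcm = a*b. S = 7/5*a - 9/5*b - 71/5.
  leading term a: no divisor's leading term divides it; move 7/5*a to the remainder.
  leading term b: subtract (9/50)·f_3 from -9/5*b - 71/5 → -7
  leading term 1: no divisor's leading term divides it; move -7 to the remainder.
  remainder 7/5*a - 7 ≠ 0; add h_4 = 7/5*a - 7 to the basis.

The other S-polynomials (S(f_1,f_3), S(f_2,f_3), S(f_1,h_4), S(f_2,h_4), S(f_3,h_4)) all reduce to 0 modulo the current basis, so we have a Gröbner basis.
Inter-reduce: drop elements whose leading term is divisible by another's, tail-reduce, and make monic.
Reduced Gröbner basis: {a - 5, b + 4}.

A lex Gröbner basis eliminates variables successively. Here b + 4 depends only on b, with roots {-4}; lifting each root through the earlier basis elements recovers the full solutions.
  b = -4: the earlier basis element becomes a - 5 = 0, giving a = 5 — point (5, -4).
Substituting each solution back into the original system confirms all equations vanish.

{(5, -4)}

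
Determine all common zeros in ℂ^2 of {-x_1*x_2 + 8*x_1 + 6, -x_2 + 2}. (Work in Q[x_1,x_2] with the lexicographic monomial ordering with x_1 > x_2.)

{(-1, 2)}

Compute a lex Gröbner basis by Buchberger's algorithm.
f_1 = -x_1*x_2 + 8*x_1 + 6, LT = x_1*x_2.
f_2 = -x_2 + 2, LT = x_2.

S(f_1,f_2): lcm = x_1*x_2. S = -6*x_1 - 6.
  leading term x_1: no divisor's leading term divides it; move -6*x_1 to the remainder.
  leading term 1: no divisor's leading term divides it; move -6 to the remainder.
  remainder -6*x_1 - 6 ≠ 0; add h_3 = -6*x_1 - 6 to the basis.

S(f_1,h_3): lcm = x_1*x_2. S = -8*x_1 - x_2 - 6.
  leading term x_1: subtract (4/3)·h_3 from -8*x_1 - x_2 - 6 → -x_2 + 2
  leading term x_2: subtract (1)·f_2 from -x_2 + 2 → 0
  remainder 0.

S(f_2,h_3): leading monomials are coprime, so the S-polynomial reduces to 0 (Buchberger's first criterion).
Every S-polynomial of the final basis reduces to 0, so we have a Gröbner basis.
Inter-reduce: drop elements whose leading term is divisible by another's, tail-reduce, and make monic.
Reduced Gröbner basis: {x_1 + 1, x_2 - 2}.

The lex basis is triangular: the last element involves only x_2. Solving x_2 - 2 = 0 gives x_2 ∈ {2}; substituting each value into the earlier elements determines the remaining variables.
  x_2 = 2: the earlier basis element becomes x_1 + 1 = 0, giving x_1 = -1 — point (-1, 2).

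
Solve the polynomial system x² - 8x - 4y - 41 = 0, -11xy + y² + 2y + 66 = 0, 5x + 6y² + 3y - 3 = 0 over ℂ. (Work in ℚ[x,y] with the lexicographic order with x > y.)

{(-3, -2)}

Compute a lex Gröbner basis by Buchberger's algorithm.
f_1 = x² - 8x - 4y - 41, LT = x².
f_2 = -11xy + y² + 2y + 66, LT = xy.
f_3 = 5x + 6y² + 3y - 3, LT = x.

S(f_1,f_2): lcm = x²y. S = 1/11xy² - 86/11xy + 6x - 4y² - 41y.
  leading term xy²: subtract (-1/121y)·f_2 from 1/11xy² - 86/11xy + 6x - 4y² - 41y → -86/11xy + 6x + 1/121y³ - 482/121y² - 445/11y
  leading term xy: subtract (86/121)·f_2 from -86/11xy + 6x + 1/121y³ - 482/121y² - 445/11y → 6x + 1/121y³ - 568/121y² - 5067/121y - 516/11
  leading term x: subtract (6/5)·f_3 from 6x + 1/121y³ - 568/121y² - 5067/121y - 516/11 → 1/121y³ - 7196/605y² - 27513/605y - 2382/55
  leading term y³: no divisor's leading term divides it; move 1/121y³ to the remainder.
  leading term y²: no divisor's leading term divides it; move -7196/605y² to the remainder.
  leading term y: no divisor's leading term divides it; move -27513/605y to the remainder.
  leading term 1: no divisor's leading term divides it; move -2382/55 to the remainder.
  remainder 1/121y³ - 7196/605y² - 27513/605y - 2382/55 ≠ 0; add h_4 = 1/121y³ - 7196/605y² - 27513/605y - 2382/55 to the basis.

S(f_1,f_3): lcm = x². S = -6/5xy² - ⅗xy - 37/5x - 4y - 41.
  leading term xy²: subtract (6/55y)·f_2 from -6/5xy² - ⅗xy - 37/5x - 4y - 41 → -⅗xy - 37/5x - 6/55y³ - 12/55y² - 56/5y - 41
  leading term xy: subtract (3/55)·f_2 from -⅗xy - 37/5x - 6/55y³ - 12/55y² - 56/5y - 41 → -37/5x - 6/55y³ - 3/11y² - 622/55y - 223/5
  leading term x: subtract (-37/25)·f_3 from -37/5x - 6/55y³ - 3/11y² - 622/55y - 223/5 → -6/55y³ + 2367/275y² - 1889/275y - 1226/25
  leading term y³: subtract (-66/5)·h_4 from -6/55y³ + 2367/275y² - 1889/275y - 1226/25 → -40809/275y² - 166967/275y - 15518/25
  leading term y²: no divisor's leading term divides it; move -40809/275y² to the remainder.
  leading term y: no divisor's leading term divides it; move -166967/275y to the remainder.
  leading term 1: no divisor's leading term divides it; move -15518/25 to the remainder.
  remainder -40809/275y² - 166967/275y - 15518/25 ≠ 0; add h_5 = -40809/275y² - 166967/275y - 15518/25 to the basis.

S(f_2,f_3): lcm = xy. S = -6/5y³ - 38/55y² + 23/55y - 6.
  leading term y³: subtract (-726/5)·h_4 from -6/5y³ - 38/55y² + 23/55y - 6 → -475126/275y² - 1815743/275y - 157362/25
  leading term y²: subtract (475126/40809)·h_5 from -475126/275y² - 1815743/275y - 157362/25 → 95121941/204045y + 190243882/204045
  leading term y: no divisor's leading term divides it; move 95121941/204045y to the remainder.
  leading term 1: no divisor's leading term divides it; move 190243882/204045 to the remainder.
  remainder 95121941/204045y + 190243882/204045 ≠ 0; add h_6 = 95121941/204045y + 190243882/204045 to the basis.

S(f_1,h_4): leading monomials are coprime, so the S-polynomial reduces to 0 (Buchberger's first criterion).
S(f_2,h_4): lcm = xy³. S = 7196/5xy² + 27513/5xy + 26202/5x - 1/11y⁴ - 2/11y³ - 6y².
  leading term xy²: subtract (-7196/55y)·f_2 from 7196/5xy² + 27513/5xy + 26202/5x - 1/11y⁴ - 2/11y³ - 6y² → 27513/5xy + 26202/5x - 1/11y⁴ + 7186/55y³ + 14062/55y² + 43176/5y
  leading term xy: subtract (-27513/55)·f_2 from 27513/5xy + 26202/5x - 1/11y⁴ + 7186/55y³ + 14062/55y² + 43176/5y → 26202/5x - 1/11y⁴ + 7186/55y³ + 8315/11y² + 529962/55y + 165078/5
  leading term x: subtract (26202/25)·f_3 from 26202/5x - 1/11y⁴ + 7186/55y³ + 8315/11y² + 529962/55y + 165078/5 → -1/11y⁴ + 7186/55y³ - 1521457/275y² + 1785144/275y + 903996/25
  leading term y⁴: subtract (-11y)·h_4 from -1/11y⁴ + 7186/55y³ - 1521457/275y² + 1785144/275y + 903996/25 → -2/11y³ - 1659022/275y² + 1654134/275y + 903996/25
  leading term y³: subtract (-22)·h_4 from -2/11y³ - 1659022/275y² + 1654134/275y + 903996/25 → -157362/25y² + 125364/25y + 880176/25
  leading term y²: subtract (576994/13603)·h_5 from -157362/25y² + 125364/25y + 880176/25 → 2092682702/68015y + 4185365404/68015
  leading term y: subtract (66)·h_6 from 2092682702/68015y + 4185365404/68015 → 0
  remainder 0.

S(f_3,h_4): leading monomials are coprime, so the S-polynomial reduces to 0 (Buchberger's first criterion).
S(f_1,h_5): leading monomials are coprime, so the S-polynomial reduces to 0 (Buchberger's first criterion).
S(f_2,h_5): lcm = xy². S = -166967/40809xy - 170698/40809x - 1/11y³ - 2/11y² - 6y.
  leading term xy: subtract (166967/448899)·f_2 from -166967/40809xy - 170698/40809x - 1/11y³ - 2/11y² - 6y → -170698/40809x - 1/11y³ - 248585/448899y² - 3027328/448899y - 333934/13603
  leading term x: subtract (-170698/204045)·f_3 from -170698/40809x - 1/11y³ - 248585/448899y² - 3027328/448899y - 333934/13603 → -1/11y³ + 10023143/2244495y² - 9503606/2244495y - 1840368/68015
  leading term y³: subtract (-11)·h_4 from -1/11y³ + 10023143/2244495y² - 9503606/2244495y - 1840368/68015 → -25785311/204045y² - 102934693/204045y - 34242714/68015
  leading term y²: subtract (1418192105/1665374481)·h_5 from -25785311/204045y² - 102934693/204045y - 34242714/68015 → 20926827020/1665374481y + 41853654040/1665374481
  leading term y: subtract (1100/40809)·h_6 from 20926827020/1665374481y + 41853654040/1665374481 → 0
  remainder 0.

S(f_3,h_5): leading monomials are coprime, so the S-polynomial reduces to 0 (Buchberger's first criterion).
S(h_4,h_5): lcm = y³. S = -294496399/204045y² - 1123631507/204045y - 26202/5.
  leading term y²: subtract (16197301945/1665374481)·h_5 from -294496399/204045y² - 1123631507/204045y - 26202/5 → 663380416534/1665374481y + 1326760833068/1665374481
  leading term y: subtract (34870/40809)·h_6 from 663380416534/1665374481y + 1326760833068/1665374481 → 0
  remainder 0.

S(f_1,h_6): leading monomials are coprime, so the S-polynomial reduces to 0 (Buchberger's first criterion).
S(f_2,h_6): lcm = xy. S = -2x - 1/11y² - 2/11y - 6.
  leading term x: subtract (-⅖)·f_3 from -2x - 1/11y² - 2/11y - 6 → 127/55y² + 56/55y - 36/5
  leading term y²: subtract (-635/40809)·h_5 from 127/55y² + 56/55y - 36/5 → -343991/40809y - 687982/40809
  leading term y: subtract (-1719955/95121941)·h_6 from -343991/40809y - 687982/40809 → 0
  remainder 0.

S(f_3,h_6): leading monomials are coprime, so the S-polynomial reduces to 0 (Buchberger's first criterion).
S(h_4,h_6): lcm = y³. S = -7206/5y² - 27513/5y - 26202/5.
  leading term y²: subtract (132110/13603)·h_5 from -7206/5y² - 27513/5y - 26202/5 → 5359079/13603y + 10718158/13603
  leading term y: subtract (80386185/95121941)·h_6 from 5359079/13603y + 10718158/13603 → 0
  remainder 0.

S(h_5,h_6): lcm = y². S = 85349/40809y + 170698/40809.
  leading term y: subtract (426745/95121941)·h_6 from 85349/40809y + 170698/40809 → 0
  remainder 0.

Every S-polynomial of the final basis reduces to 0, so we have a Gröbner basis.
Inter-reduce: drop elements whose leading term is divisible by another's, tail-reduce, and make monic.
Reduced Gröbner basis: {x + 3, y + 2}.

Elimination: the polynomial y + 2 lies in the elimination ideal for y, so y ∈ {-2}. For each such y, the remaining basis elements (now univariate) give the rest of the solution.
  y = -2: the earlier basis element becomes x + 3 = 0, giving x = -3 — point (-3, -2).
Substituting each solution back into the original system confirms all equations vanish.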